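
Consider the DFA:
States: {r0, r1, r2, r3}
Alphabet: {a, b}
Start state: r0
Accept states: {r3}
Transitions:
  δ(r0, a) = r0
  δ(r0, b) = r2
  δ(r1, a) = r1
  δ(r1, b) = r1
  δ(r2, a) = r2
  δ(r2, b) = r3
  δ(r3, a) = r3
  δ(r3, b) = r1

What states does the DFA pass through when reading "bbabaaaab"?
read 'b': r0 → r2
  read 'b': r2 → r3
  read 'a': r3 → r3
  read 'b': r3 → r1
  read 'a': r1 → r1
  read 'a': r1 → r1
  read 'a': r1 → r1
  read 'a': r1 → r1
  read 'b': r1 → r1
r0 -> r2 -> r3 -> r3 -> r1 -> r1 -> r1 -> r1 -> r1 -> r1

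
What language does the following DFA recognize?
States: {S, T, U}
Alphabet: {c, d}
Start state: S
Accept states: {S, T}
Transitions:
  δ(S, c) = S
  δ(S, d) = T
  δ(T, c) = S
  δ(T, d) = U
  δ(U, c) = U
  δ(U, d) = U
Testing a few strings:
  'cdcc' → accept
  'dc' → accept
  'ddcd' → reject
  'dd' → reject
State roles: S=last symbol not d (ok); T=last symbol d (ok); U=saw dd (dead)
All strings over {c,d} with no two consecutive d's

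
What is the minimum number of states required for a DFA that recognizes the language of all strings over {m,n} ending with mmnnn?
By Myhill–Nerode, count the distinguishable equivalence classes: 6 classes — one per longest suffix of the input that is a prefix of 'mmnnn' (lengths 0 through 5); only the length-5 class is accepting.
6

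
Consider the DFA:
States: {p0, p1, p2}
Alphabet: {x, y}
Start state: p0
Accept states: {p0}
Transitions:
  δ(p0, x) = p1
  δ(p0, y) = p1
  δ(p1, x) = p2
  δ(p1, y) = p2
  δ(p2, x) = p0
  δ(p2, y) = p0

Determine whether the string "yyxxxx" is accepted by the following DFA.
Processing string "yyxxxx":
  p0 --y--> p1
  p1 --y--> p2
  p2 --x--> p0
  p0 --x--> p1
  p1 --x--> p2
  p2 --x--> p0
Final state: p0
Accept states: {p0}
Yes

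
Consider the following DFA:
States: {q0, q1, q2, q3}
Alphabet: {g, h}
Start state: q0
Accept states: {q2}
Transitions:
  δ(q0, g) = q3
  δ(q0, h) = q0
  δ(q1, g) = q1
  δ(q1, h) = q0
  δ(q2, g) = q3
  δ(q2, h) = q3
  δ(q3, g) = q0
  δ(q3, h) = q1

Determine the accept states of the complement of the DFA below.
Complement accept states = All states \ Original accept states
= {q0, q1, q2, q3} \ {q2}
{q0, q1, q3}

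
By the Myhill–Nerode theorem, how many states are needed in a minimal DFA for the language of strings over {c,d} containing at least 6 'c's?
By Myhill–Nerode, count the distinguishable equivalence classes: 7 classes — having seen 0, 1, …, 5, or ≥6 copies of 'c'; any two classes i < j (j ≤ 6) are distinguished by the string c^(6−j), which takes class j to 6 copies (accepted) but leaves class i below 6 (rejected).
7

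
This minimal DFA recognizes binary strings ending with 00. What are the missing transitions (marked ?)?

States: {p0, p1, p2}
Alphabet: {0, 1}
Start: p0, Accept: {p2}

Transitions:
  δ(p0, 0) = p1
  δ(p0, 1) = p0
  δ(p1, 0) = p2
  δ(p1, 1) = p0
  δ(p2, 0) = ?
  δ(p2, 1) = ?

From the language and accept set, identify what each state tracks — p0: last symbol not 0; p1: one trailing 0; p2: two trailing 0's.
Each missing δ(q, a) is the state matching the new tracked value after reading a.
δ(p2, 0) = p2; δ(p2, 1) = p0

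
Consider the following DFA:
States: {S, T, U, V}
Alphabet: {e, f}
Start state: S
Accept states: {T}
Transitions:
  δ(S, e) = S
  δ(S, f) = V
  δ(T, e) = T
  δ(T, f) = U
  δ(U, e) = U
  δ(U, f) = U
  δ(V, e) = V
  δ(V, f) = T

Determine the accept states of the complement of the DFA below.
Complement accept states = All states \ Original accept states
= {S, T, U, V} \ {T}
{S, U, V}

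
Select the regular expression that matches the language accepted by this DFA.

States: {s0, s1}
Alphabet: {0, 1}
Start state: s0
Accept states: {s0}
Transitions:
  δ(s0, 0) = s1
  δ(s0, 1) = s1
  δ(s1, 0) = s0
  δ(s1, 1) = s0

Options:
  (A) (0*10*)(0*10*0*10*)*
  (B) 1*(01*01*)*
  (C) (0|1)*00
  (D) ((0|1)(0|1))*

Check each option against the DFA on short strings; one disagreement eliminates an option:
  (A) (0*10*)(0*10*0*10*)*: on ε the DFA stays in s0 and accepts (s0 ∈ Accept), but the regex does not match it → eliminate
  (B) 1*(01*01*)*: on '1' the DFA goes s0 → s1 and rejects (s1 ∉ Accept), but the regex matches it → eliminate
  (C) (0|1)*00: on ε the DFA stays in s0 and accepts (s0 ∈ Accept), but the regex does not match it → eliminate
  (D) ((0|1)(0|1))*: agrees with the DFA on every string of length ≤ 6
Only (D) is consistent with the DFA.
(D) ((0|1)(0|1))*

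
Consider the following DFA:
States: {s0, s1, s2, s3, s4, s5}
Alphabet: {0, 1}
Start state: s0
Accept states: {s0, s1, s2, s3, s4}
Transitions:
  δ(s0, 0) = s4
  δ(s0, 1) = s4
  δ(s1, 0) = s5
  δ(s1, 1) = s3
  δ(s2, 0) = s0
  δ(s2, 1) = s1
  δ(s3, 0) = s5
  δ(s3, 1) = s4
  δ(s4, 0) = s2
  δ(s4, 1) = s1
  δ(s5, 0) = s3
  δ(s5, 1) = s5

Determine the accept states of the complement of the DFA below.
Complement accept states = All states \ Original accept states
= {s0, s1, s2, s3, s4, s5} \ {s0, s1, s2, s3, s4}
{s5}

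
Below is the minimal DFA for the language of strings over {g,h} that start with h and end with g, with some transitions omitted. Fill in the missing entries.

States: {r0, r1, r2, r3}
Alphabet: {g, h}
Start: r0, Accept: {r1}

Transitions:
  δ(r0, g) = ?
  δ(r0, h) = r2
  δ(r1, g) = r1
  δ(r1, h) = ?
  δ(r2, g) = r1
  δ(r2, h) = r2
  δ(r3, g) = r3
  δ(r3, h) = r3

From the language and accept set, identify what each state tracks — r0: no input read; r1: started with h, last symbol g; r2: started with h, last symbol h; r3: started with g (dead).
Each missing δ(q, a) is the state matching the new tracked value after reading a.
δ(r0, g) = r3; δ(r1, h) = r2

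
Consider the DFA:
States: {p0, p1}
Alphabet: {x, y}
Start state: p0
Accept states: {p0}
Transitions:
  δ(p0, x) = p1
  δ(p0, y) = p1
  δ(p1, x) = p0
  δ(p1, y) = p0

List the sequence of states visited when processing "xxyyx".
read 'x': p0 → p1
  read 'x': p1 → p0
  read 'y': p0 → p1
  read 'y': p1 → p0
  read 'x': p0 → p1
p0 -> p1 -> p0 -> p1 -> p0 -> p1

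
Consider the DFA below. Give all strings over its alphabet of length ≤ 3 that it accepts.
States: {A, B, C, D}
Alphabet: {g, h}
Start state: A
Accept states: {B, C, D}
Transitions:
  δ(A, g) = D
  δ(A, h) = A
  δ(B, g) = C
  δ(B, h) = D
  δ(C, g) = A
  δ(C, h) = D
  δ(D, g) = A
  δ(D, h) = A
g, hg, ggg, ghg, hhg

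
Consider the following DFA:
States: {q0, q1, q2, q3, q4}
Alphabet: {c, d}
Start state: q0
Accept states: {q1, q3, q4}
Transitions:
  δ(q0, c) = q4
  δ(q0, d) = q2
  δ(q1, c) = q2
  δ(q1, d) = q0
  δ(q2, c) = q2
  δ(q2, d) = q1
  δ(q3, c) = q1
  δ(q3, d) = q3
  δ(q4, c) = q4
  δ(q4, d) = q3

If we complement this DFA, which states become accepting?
Complement accept states = All states \ Original accept states
= {q0, q1, q2, q3, q4} \ {q1, q3, q4}
{q0, q2}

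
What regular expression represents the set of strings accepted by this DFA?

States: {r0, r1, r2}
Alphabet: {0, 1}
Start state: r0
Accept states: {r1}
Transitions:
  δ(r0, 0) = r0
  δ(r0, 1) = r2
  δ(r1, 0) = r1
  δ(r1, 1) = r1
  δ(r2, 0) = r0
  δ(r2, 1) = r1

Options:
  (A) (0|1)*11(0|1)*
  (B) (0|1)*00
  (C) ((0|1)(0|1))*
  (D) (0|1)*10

Check each option against the DFA on short strings; one disagreement eliminates an option:
  (A) (0|1)*11(0|1)*: agrees with the DFA on every string of length ≤ 6
  (B) (0|1)*00: on '00' the DFA goes r0 → r0 → r0 and rejects (r0 ∉ Accept), but the regex matches it → eliminate
  (C) ((0|1)(0|1))*: on ε the DFA stays in r0 and rejects (r0 ∉ Accept), but the regex matches it → eliminate
  (D) (0|1)*10: on '10' the DFA goes r0 → r2 → r0 and rejects (r0 ∉ Accept), but the regex matches it → eliminate
Only (A) is consistent with the DFA.
(A) (0|1)*11(0|1)*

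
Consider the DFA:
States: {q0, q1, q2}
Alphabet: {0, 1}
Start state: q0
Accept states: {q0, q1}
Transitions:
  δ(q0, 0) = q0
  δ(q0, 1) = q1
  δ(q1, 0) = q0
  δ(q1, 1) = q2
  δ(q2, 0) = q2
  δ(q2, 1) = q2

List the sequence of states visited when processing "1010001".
read '1': q0 → q1
  read '0': q1 → q0
  read '1': q0 → q1
  read '0': q1 → q0
  read '0': q0 → q0
  read '0': q0 → q0
  read '1': q0 → q1
q0 -> q1 -> q0 -> q1 -> q0 -> q0 -> q0 -> q1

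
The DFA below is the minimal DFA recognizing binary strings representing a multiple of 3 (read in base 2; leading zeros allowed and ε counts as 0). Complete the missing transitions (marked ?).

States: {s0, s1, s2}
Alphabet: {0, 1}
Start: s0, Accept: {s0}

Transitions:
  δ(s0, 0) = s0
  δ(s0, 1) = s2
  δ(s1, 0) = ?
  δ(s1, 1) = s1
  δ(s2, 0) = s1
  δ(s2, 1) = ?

From the language and accept set, identify what each state tracks — s0: value ≡ 0 (mod 3); s1: value ≡ 2 (mod 3); s2: value ≡ 1 (mod 3).
Each missing δ(q, a) is the state matching the new tracked value after reading a.
δ(s1, 0) = s2; δ(s2, 1) = s0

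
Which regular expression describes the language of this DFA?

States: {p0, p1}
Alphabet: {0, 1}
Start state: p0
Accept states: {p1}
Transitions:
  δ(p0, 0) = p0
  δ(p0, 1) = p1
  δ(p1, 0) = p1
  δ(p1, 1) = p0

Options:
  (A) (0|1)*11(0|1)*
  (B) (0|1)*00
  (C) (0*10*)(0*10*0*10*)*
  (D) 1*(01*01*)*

Check each option against the DFA on short strings; one disagreement eliminates an option:
  (A) (0|1)*11(0|1)*: on '1' the DFA goes p0 → p1 and accepts (p1 ∈ Accept), but the regex does not match it → eliminate
  (B) (0|1)*00: on '1' the DFA goes p0 → p1 and accepts (p1 ∈ Accept), but the regex does not match it → eliminate
  (C) (0*10*)(0*10*0*10*)*: agrees with the DFA on every string of length ≤ 6
  (D) 1*(01*01*)*: on ε the DFA stays in p0 and rejects (p0 ∉ Accept), but the regex matches it → eliminate
Only (C) is consistent with the DFA.
(C) (0*10*)(0*10*0*10*)*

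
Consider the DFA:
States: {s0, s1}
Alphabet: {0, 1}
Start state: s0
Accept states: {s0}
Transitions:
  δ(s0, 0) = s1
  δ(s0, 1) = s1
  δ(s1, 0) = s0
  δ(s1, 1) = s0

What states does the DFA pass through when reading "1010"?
read '1': s0 → s1
  read '0': s1 → s0
  read '1': s0 → s1
  read '0': s1 → s0
s0 -> s1 -> s0 -> s1 -> s0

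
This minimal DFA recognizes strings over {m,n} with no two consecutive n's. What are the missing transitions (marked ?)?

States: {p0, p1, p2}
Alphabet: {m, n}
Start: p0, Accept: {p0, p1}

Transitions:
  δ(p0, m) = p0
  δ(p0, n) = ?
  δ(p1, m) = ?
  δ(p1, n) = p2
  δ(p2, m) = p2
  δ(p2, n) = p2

From the language and accept set, identify what each state tracks — p0: last symbol not n (ok); p1: last symbol n (ok); p2: saw nn (dead).
Each missing δ(q, a) is the state matching the new tracked value after reading a.
δ(p0, n) = p1; δ(p1, m) = p0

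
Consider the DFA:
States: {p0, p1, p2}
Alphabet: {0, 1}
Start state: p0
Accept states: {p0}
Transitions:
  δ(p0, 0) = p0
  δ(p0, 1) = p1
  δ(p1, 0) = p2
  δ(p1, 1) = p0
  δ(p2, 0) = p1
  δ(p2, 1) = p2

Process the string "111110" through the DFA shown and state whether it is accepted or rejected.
Processing string "111110":
  p0 --1--> p1
  p1 --1--> p0
  p0 --1--> p1
  p1 --1--> p0
  p0 --1--> p1
  p1 --0--> p2
Final state: p2
Accept states: {p0}
No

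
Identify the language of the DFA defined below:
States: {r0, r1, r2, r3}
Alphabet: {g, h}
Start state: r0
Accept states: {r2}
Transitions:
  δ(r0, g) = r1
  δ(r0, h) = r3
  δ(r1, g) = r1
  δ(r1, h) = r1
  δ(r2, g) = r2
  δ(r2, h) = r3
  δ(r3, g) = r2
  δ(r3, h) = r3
Testing a few strings:
  'h' → reject
  'gg' → reject
  'hghg' → accept
  'hgh' → reject
State roles: r0=no input read; r1=started with g (dead); r2=started with h, last symbol g; r3=started with h, last symbol h
All strings over {g,h} that start with h and end with g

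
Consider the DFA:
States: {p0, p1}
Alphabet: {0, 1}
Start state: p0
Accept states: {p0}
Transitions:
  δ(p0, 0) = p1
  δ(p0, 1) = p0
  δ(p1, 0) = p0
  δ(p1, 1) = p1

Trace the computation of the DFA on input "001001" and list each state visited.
read '0': p0 → p1
  read '0': p1 → p0
  read '1': p0 → p0
  read '0': p0 → p1
  read '0': p1 → p0
  read '1': p0 → p0
p0 -> p1 -> p0 -> p0 -> p1 -> p0 -> p0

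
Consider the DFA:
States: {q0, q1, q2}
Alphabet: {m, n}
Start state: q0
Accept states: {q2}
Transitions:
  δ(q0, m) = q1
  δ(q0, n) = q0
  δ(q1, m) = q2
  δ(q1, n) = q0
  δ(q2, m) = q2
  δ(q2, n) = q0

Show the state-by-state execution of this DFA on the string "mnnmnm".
read 'm': q0 → q1
  read 'n': q1 → q0
  read 'n': q0 → q0
  read 'm': q0 → q1
  read 'n': q1 → q0
  read 'm': q0 → q1
q0 -> q1 -> q0 -> q0 -> q1 -> q0 -> q1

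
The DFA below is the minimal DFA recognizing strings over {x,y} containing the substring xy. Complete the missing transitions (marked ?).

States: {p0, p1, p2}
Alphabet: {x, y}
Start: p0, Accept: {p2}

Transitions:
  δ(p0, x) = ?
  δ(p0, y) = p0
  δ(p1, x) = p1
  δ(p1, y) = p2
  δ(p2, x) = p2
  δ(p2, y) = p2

From the language and accept set, identify what each state tracks — p0: no x seen yet; p1: seen a x, waiting for y; p2: substring xy seen.
Each missing δ(q, a) is the state matching the new tracked value after reading a.
δ(p0, x) = p1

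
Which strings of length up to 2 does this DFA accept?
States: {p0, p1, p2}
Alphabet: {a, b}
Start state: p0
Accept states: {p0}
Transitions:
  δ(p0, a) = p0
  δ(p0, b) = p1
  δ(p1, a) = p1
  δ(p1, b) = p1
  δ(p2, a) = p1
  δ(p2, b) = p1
ε, a, aa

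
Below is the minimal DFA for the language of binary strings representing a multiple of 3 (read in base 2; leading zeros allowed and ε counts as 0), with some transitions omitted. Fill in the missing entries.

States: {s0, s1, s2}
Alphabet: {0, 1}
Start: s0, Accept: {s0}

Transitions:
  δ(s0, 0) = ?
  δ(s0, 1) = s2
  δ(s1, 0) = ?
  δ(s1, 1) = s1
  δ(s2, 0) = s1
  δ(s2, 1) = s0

From the language and accept set, identify what each state tracks — s0: value ≡ 0 (mod 3); s1: value ≡ 2 (mod 3); s2: value ≡ 1 (mod 3).
Each missing δ(q, a) is the state matching the new tracked value after reading a.
δ(s0, 0) = s0; δ(s1, 0) = s2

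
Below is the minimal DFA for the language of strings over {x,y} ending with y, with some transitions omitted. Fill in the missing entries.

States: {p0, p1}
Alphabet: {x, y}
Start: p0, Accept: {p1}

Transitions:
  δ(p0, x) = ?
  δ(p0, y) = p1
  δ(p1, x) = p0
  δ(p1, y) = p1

From the language and accept set, identify what each state tracks — p0: last symbol not y; p1: last symbol is y.
Each missing δ(q, a) is the state matching the new tracked value after reading a.
δ(p0, x) = p0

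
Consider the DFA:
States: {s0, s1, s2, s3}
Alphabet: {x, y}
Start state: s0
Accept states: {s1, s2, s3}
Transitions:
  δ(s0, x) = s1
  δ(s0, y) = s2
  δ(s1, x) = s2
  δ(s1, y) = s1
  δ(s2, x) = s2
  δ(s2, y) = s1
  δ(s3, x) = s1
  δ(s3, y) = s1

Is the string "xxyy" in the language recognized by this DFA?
Processing string "xxyy":
  s0 --x--> s1
  s1 --x--> s2
  s2 --y--> s1
  s1 --y--> s1
Final state: s1
Accept states: {s1, s2, s3}
Yes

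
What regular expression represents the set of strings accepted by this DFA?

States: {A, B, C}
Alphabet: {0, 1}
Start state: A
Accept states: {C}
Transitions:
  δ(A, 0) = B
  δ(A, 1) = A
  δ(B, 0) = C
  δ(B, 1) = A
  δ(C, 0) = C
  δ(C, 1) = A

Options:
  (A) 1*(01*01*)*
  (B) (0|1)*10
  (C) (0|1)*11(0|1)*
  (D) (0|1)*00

Check each option against the DFA on short strings; one disagreement eliminates an option:
  (A) 1*(01*01*)*: on ε the DFA stays in A and rejects (A ∉ Accept), but the regex matches it → eliminate
  (B) (0|1)*10: on '00' the DFA goes A → B → C and accepts (C ∈ Accept), but the regex does not match it → eliminate
  (C) (0|1)*11(0|1)*: on '00' the DFA goes A → B → C and accepts (C ∈ Accept), but the regex does not match it → eliminate
  (D) (0|1)*00: agrees with the DFA on every string of length ≤ 6
Only (D) is consistent with the DFA.
(D) (0|1)*00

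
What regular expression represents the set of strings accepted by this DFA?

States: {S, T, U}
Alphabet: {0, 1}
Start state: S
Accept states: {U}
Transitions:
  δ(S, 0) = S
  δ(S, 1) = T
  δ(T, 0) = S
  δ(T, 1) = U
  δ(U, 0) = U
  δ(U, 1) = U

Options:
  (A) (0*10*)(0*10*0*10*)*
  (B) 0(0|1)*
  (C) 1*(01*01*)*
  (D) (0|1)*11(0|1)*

Check each option against the DFA on short strings; one disagreement eliminates an option:
  (A) (0*10*)(0*10*0*10*)*: on '1' the DFA goes S → T and rejects (T ∉ Accept), but the regex matches it → eliminate
  (B) 0(0|1)*: on '0' the DFA goes S → S and rejects (S ∉ Accept), but the regex matches it → eliminate
  (C) 1*(01*01*)*: on ε the DFA stays in S and rejects (S ∉ Accept), but the regex matches it → eliminate
  (D) (0|1)*11(0|1)*: agrees with the DFA on every string of length ≤ 6
Only (D) is consistent with the DFA.
(D) (0|1)*11(0|1)*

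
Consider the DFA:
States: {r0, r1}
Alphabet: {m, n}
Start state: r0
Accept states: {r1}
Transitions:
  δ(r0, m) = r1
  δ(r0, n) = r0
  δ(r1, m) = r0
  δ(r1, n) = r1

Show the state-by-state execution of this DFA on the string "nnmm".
read 'n': r0 → r0
  read 'n': r0 → r0
  read 'm': r0 → r1
  read 'm': r1 → r0
r0 -> r0 -> r0 -> r1 -> r0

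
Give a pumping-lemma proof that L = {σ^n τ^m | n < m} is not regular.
Assume L is regular with pumping length p. Idea: pumping up the σ-block makes the σ-count reach the τ-count.
Choose s = σ^p τ^(p+1) ∈ L. By the pumping lemma, s = xyz with |xy| ≤ p, |y| > 0, so y = σ^k with k ≥ 1. Then xy²z = σ^(p+k) τ^(p+1). Since p+k ≥ p+1, the number of σ's is no longer strictly less than the number of τ's, so xy²z ∉ L.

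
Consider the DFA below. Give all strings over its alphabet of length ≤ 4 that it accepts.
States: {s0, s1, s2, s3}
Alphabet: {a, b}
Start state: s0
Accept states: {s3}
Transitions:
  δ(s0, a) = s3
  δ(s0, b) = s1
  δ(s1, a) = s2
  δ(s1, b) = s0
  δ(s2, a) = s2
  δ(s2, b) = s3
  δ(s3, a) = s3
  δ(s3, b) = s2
a, aa, aaa, abb, bab, bba, aaaa, aabb, abab, abba, baab, baba, bbaa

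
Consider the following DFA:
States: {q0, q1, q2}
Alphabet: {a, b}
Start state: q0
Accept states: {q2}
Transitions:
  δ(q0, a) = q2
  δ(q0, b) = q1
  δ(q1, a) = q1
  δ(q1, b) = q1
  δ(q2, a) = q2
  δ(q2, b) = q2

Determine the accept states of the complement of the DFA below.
Complement accept states = All states \ Original accept states
= {q0, q1, q2} \ {q2}
{q0, q1}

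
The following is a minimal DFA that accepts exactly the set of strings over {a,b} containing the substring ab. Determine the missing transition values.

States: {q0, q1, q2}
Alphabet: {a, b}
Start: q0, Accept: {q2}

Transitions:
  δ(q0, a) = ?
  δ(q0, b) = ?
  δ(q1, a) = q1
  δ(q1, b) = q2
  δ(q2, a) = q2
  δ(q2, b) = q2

From the language and accept set, identify what each state tracks — q0: no a seen yet; q1: seen a a, waiting for b; q2: substring ab seen.
Each missing δ(q, a) is the state matching the new tracked value after reading a.
δ(q0, a) = q1; δ(q0, b) = q0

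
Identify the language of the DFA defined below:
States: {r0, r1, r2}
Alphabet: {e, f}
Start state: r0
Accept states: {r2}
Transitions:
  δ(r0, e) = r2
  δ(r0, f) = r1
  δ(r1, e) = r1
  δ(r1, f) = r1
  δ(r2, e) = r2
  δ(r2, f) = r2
Testing a few strings:
  'eef' → accept
  'f' → reject
  'fee' → reject
  'fff' → reject
State roles: r0=no input read; r1=started with f (dead); r2=started with e
All strings over {e,f} starting with e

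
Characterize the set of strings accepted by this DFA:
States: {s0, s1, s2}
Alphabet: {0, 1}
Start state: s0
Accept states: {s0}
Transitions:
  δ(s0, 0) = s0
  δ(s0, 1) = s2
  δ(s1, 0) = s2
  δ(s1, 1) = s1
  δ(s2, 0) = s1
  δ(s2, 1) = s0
Testing a few strings:
  '00' → accept
  '010' → reject
  '100' → reject
  '000' → accept
State roles: s0=value ≡ 0 (mod 3); s1=value ≡ 2 (mod 3); s2=value ≡ 1 (mod 3)
All binary strings representing a multiple of 3 (read in base 2; leading zeros allowed and ε counts as 0)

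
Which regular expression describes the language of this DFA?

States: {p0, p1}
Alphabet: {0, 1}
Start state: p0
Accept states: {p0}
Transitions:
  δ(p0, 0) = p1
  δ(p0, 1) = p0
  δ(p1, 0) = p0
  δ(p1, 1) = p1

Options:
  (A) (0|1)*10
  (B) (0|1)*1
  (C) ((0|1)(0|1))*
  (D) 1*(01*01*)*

Check each option against the DFA on short strings; one disagreement eliminates an option:
  (A) (0|1)*10: on ε the DFA stays in p0 and accepts (p0 ∈ Accept), but the regex does not match it → eliminate
  (B) (0|1)*1: on ε the DFA stays in p0 and accepts (p0 ∈ Accept), but the regex does not match it → eliminate
  (C) ((0|1)(0|1))*: on '1' the DFA goes p0 → p0 and accepts (p0 ∈ Accept), but the regex does not match it → eliminate
  (D) 1*(01*01*)*: agrees with the DFA on every string of length ≤ 6
Only (D) is consistent with the DFA.
(D) 1*(01*01*)*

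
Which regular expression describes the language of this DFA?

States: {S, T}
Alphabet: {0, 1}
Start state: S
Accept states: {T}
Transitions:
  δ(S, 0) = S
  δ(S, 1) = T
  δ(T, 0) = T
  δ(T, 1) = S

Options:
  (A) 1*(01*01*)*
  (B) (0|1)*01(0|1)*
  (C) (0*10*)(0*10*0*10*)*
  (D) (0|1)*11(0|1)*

Check each option against the DFA on short strings; one disagreement eliminates an option:
  (A) 1*(01*01*)*: on ε the DFA stays in S and rejects (S ∉ Accept), but the regex matches it → eliminate
  (B) (0|1)*01(0|1)*: on '1' the DFA goes S → T and accepts (T ∈ Accept), but the regex does not match it → eliminate
  (C) (0*10*)(0*10*0*10*)*: agrees with the DFA on every string of length ≤ 6
  (D) (0|1)*11(0|1)*: on '1' the DFA goes S → T and accepts (T ∈ Accept), but the regex does not match it → eliminate
Only (C) is consistent with the DFA.
(C) (0*10*)(0*10*0*10*)*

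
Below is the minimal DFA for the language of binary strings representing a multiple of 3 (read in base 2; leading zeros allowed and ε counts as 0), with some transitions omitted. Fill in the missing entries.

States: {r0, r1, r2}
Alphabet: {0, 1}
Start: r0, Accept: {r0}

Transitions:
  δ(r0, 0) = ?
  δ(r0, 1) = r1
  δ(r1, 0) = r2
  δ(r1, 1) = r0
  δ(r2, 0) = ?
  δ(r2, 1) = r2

From the language and accept set, identify what each state tracks — r0: value ≡ 0 (mod 3); r1: value ≡ 1 (mod 3); r2: value ≡ 2 (mod 3).
Each missing δ(q, a) is the state matching the new tracked value after reading a.
δ(r0, 0) = r0; δ(r2, 0) = r1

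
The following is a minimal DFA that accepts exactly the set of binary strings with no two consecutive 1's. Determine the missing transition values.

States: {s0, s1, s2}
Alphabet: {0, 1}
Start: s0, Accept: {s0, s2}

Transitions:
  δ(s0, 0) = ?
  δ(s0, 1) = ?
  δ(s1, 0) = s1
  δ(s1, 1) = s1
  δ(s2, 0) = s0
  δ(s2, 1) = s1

From the language and accept set, identify what each state tracks — s0: last symbol not 1 (ok); s1: saw 11 (dead); s2: last symbol 1 (ok).
Each missing δ(q, a) is the state matching the new tracked value after reading a.
δ(s0, 0) = s0; δ(s0, 1) = s2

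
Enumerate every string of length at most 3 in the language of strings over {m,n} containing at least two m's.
mm, mmm, mmn, mnm, nmm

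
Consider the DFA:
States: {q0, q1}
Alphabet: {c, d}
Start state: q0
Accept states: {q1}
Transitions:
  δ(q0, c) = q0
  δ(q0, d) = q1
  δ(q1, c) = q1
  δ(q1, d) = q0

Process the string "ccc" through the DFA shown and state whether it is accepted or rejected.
Processing string "ccc":
  q0 --c--> q0
  q0 --c--> q0
  q0 --c--> q0
Final state: q0
Accept states: {q1}
No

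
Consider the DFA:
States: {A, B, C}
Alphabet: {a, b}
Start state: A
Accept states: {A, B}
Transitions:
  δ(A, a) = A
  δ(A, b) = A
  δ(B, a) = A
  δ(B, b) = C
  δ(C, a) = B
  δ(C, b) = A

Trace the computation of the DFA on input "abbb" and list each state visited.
read 'a': A → A
  read 'b': A → A
  read 'b': A → A
  read 'b': A → A
A -> A -> A -> A -> A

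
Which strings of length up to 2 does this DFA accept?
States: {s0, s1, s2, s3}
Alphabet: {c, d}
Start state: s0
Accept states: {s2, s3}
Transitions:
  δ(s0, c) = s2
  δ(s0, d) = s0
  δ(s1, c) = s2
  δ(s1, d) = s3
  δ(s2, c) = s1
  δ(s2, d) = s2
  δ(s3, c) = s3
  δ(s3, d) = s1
c, cd, dc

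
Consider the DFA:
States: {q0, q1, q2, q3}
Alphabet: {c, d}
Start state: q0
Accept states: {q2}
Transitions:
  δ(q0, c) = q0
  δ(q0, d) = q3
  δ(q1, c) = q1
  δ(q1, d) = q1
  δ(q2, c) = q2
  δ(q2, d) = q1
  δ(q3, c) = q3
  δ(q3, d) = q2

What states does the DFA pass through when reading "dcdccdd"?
read 'd': q0 → q3
  read 'c': q3 → q3
  read 'd': q3 → q2
  read 'c': q2 → q2
  read 'c': q2 → q2
  read 'd': q2 → q1
  read 'd': q1 → q1
q0 -> q3 -> q3 -> q2 -> q2 -> q2 -> q1 -> q1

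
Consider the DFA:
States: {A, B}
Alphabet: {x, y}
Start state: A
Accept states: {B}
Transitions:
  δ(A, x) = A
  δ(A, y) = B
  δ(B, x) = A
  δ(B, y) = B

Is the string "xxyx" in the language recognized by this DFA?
Processing string "xxyx":
  A --x--> A
  A --x--> A
  A --y--> B
  B --x--> A
Final state: A
Accept states: {B}
No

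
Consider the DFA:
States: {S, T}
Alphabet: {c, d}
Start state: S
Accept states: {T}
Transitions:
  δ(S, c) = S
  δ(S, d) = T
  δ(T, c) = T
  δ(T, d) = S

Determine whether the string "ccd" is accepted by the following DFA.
Processing string "ccd":
  S --c--> S
  S --c--> S
  S --d--> T
Final state: T
Accept states: {T}
Yes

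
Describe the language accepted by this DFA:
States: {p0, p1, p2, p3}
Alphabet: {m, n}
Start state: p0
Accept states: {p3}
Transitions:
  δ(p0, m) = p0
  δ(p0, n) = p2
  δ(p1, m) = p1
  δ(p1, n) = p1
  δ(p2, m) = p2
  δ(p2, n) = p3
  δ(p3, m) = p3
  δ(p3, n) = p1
Testing a few strings:
  'mmnn' → accept
  'nm' → reject
  'm' → reject
  'n' → reject
State roles: p0=zero n's; p1=≥ three n's (dead); p2=one n; p3=two n's
All strings over {m,n} containing exactly two n's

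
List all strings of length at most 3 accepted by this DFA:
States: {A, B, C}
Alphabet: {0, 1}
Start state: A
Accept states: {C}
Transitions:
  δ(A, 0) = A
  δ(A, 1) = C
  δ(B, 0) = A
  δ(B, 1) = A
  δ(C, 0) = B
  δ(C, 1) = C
1, 01, 11, 001, 011, 111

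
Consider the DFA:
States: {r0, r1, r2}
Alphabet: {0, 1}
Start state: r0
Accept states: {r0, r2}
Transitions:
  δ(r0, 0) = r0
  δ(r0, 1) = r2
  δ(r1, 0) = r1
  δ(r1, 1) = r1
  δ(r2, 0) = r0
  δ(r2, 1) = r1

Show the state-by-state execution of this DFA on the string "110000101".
read '1': r0 → r2
  read '1': r2 → r1
  read '0': r1 → r1
  read '0': r1 → r1
  read '0': r1 → r1
  read '0': r1 → r1
  read '1': r1 → r1
  read '0': r1 → r1
  read '1': r1 → r1
r0 -> r2 -> r1 -> r1 -> r1 -> r1 -> r1 -> r1 -> r1 -> r1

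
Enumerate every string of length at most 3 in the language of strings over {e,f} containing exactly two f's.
ff, eff, fef, ffe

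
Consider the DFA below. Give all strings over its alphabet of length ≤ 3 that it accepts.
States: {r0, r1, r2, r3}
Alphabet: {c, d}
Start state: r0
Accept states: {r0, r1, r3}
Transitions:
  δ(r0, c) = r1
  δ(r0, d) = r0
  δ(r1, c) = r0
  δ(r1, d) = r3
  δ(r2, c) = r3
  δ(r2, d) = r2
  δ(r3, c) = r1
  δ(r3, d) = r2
ε, c, d, cc, cd, dc, dd, ccc, ccd, cdc, dcc, dcd, ddc, ddd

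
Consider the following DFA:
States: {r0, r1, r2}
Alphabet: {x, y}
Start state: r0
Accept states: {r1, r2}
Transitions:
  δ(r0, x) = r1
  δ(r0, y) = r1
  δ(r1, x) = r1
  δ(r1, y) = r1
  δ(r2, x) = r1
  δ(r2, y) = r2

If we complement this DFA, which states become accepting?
Complement accept states = All states \ Original accept states
= {r0, r1, r2} \ {r1, r2}
{r0}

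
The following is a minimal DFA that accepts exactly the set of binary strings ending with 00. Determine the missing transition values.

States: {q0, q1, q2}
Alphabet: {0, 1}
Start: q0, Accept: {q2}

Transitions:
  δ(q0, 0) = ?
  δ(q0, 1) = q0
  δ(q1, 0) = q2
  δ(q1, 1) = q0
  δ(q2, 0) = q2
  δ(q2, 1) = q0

From the language and accept set, identify what each state tracks — q0: last symbol not 0; q1: one trailing 0; q2: two trailing 0's.
Each missing δ(q, a) is the state matching the new tracked value after reading a.
δ(q0, 0) = q1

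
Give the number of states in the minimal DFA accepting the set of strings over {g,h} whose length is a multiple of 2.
By Myhill–Nerode, count the distinguishable equivalence classes: 2 classes — one per residue of the length mod 2; class i is distinguished from class j by any string of length (2 − i) mod 2.
2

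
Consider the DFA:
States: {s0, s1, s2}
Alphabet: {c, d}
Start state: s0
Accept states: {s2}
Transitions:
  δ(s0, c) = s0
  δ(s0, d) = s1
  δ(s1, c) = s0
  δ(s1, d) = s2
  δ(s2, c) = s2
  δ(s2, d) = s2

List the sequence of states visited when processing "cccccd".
read 'c': s0 → s0
  read 'c': s0 → s0
  read 'c': s0 → s0
  read 'c': s0 → s0
  read 'c': s0 → s0
  read 'd': s0 → s1
s0 -> s0 -> s0 -> s0 -> s0 -> s0 -> s1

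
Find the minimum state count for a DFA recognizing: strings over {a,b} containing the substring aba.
By Myhill–Nerode, count the distinguishable equivalence classes: 4 classes — one per longest suffix of the input that is a prefix of 'aba' (lengths 0 through 2), plus an absorbing 'already seen aba' class.
4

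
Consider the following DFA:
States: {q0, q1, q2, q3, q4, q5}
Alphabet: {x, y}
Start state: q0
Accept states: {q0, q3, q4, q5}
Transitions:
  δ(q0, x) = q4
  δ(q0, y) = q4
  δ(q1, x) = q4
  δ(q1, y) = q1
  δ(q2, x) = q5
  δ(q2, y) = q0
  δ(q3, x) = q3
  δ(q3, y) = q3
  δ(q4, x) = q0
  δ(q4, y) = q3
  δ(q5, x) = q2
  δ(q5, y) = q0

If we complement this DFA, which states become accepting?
Complement accept states = All states \ Original accept states
= {q0, q1, q2, q3, q4, q5} \ {q0, q3, q4, q5}
{q1, q2}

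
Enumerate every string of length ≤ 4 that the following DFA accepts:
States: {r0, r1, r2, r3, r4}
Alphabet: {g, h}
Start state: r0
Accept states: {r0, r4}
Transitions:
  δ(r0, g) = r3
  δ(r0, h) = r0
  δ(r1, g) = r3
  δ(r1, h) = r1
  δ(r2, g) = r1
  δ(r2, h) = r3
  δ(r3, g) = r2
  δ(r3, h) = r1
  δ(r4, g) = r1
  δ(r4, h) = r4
ε, h, hh, hhh, hhhh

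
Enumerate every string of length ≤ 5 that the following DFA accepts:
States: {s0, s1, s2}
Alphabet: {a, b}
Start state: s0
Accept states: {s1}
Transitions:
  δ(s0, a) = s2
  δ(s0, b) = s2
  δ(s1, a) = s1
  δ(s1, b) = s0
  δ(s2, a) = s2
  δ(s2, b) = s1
ab, bb, aab, aba, bab, bba, aaab, aaba, abaa, baab, baba, bbaa, aaaab, aaaba, aabaa, abaaa, abbab, abbbb, baaab, baaba, babaa, bbaaa, bbbab, bbbbb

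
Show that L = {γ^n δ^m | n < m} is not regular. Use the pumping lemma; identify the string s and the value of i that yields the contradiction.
Assume L is regular with pumping length p. Idea: pumping up the γ-block makes the γ-count reach the δ-count.
Choose s = γ^p δ^(p+1) ∈ L. By the pumping lemma, s = xyz with |xy| ≤ p, |y| > 0, so y = γ^k with k ≥ 1. Then xy²z = γ^(p+k) δ^(p+1). Since p+k ≥ p+1, the number of γ's is no longer strictly less than the number of δ's, so xy²z ∉ L.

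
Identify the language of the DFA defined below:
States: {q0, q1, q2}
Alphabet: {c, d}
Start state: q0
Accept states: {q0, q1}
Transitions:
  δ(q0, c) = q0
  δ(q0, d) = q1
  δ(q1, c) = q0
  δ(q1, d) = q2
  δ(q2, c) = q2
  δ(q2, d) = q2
Testing a few strings:
  'cccc' → accept
  'cddd' → reject
  'cd' → accept
  'cdd' → reject
State roles: q0=last symbol not d (ok); q1=last symbol d (ok); q2=saw dd (dead)
All strings over {c,d} with no two consecutive d's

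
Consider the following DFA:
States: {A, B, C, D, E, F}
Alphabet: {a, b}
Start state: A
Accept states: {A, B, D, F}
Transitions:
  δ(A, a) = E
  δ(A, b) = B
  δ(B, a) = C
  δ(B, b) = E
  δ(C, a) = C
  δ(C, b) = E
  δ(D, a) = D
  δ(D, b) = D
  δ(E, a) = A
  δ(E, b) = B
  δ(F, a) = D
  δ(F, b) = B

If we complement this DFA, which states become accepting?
Complement accept states = All states \ Original accept states
= {A, B, C, D, E, F} \ {A, B, D, F}
{C, E}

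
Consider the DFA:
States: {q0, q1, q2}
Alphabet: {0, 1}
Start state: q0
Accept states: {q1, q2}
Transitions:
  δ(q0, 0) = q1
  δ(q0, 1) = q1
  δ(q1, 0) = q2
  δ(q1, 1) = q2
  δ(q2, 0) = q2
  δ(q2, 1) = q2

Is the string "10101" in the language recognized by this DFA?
Processing string "10101":
  q0 --1--> q1
  q1 --0--> q2
  q2 --1--> q2
  q2 --0--> q2
  q2 --1--> q2
Final state: q2
Accept states: {q1, q2}
Yes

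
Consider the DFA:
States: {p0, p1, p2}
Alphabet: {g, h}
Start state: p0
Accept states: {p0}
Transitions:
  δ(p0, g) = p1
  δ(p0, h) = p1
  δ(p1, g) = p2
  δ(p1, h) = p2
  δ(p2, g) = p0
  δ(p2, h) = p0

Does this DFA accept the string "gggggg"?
Processing string "gggggg":
  p0 --g--> p1
  p1 --g--> p2
  p2 --g--> p0
  p0 --g--> p1
  p1 --g--> p2
  p2 --g--> p0
Final state: p0
Accept states: {p0}
Yes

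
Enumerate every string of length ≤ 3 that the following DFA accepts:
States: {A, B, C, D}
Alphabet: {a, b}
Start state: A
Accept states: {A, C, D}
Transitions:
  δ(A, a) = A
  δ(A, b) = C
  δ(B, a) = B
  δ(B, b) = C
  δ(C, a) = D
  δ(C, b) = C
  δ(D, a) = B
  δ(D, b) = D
ε, a, b, aa, ab, ba, bb, aaa, aab, aba, abb, bab, bba, bbb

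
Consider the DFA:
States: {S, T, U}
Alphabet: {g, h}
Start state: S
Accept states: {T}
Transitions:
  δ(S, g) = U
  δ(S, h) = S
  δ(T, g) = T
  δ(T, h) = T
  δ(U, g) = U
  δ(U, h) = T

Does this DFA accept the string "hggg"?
Processing string "hggg":
  S --h--> S
  S --g--> U
  U --g--> U
  U --g--> U
Final state: U
Accept states: {T}
No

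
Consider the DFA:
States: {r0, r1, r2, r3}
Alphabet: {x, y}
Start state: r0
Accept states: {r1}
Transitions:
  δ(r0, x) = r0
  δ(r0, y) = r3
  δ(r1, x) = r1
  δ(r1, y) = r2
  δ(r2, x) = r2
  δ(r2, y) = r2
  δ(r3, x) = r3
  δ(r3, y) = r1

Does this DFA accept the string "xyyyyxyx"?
Processing string "xyyyyxyx":
  r0 --x--> r0
  r0 --y--> r3
  r3 --y--> r1
  r1 --y--> r2
  r2 --y--> r2
  r2 --x--> r2
  r2 --y--> r2
  r2 --x--> r2
Final state: r2
Accept states: {r1}
No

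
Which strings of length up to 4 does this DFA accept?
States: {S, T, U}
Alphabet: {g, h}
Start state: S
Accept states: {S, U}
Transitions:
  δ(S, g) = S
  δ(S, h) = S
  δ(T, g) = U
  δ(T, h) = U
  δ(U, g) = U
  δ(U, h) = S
ε, g, h, gg, gh, hg, hh, ggg, ggh, ghg, ghh, hgg, hgh, hhg, hhh, gggg, gggh, gghg, gghh, ghgg, ghgh, ghhg, ghhh, hggg, hggh, hghg, hghh, hhgg, hhgh, hhhg, hhhh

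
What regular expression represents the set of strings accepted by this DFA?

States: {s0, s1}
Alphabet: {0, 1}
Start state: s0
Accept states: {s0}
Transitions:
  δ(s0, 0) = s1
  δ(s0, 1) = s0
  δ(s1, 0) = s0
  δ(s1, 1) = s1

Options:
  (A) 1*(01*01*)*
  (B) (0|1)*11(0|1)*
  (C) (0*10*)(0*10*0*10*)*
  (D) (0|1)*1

Check each option against the DFA on short strings; one disagreement eliminates an option:
  (A) 1*(01*01*)*: agrees with the DFA on every string of length ≤ 6
  (B) (0|1)*11(0|1)*: on ε the DFA stays in s0 and accepts (s0 ∈ Accept), but the regex does not match it → eliminate
  (C) (0*10*)(0*10*0*10*)*: on ε the DFA stays in s0 and accepts (s0 ∈ Accept), but the regex does not match it → eliminate
  (D) (0|1)*1: on ε the DFA stays in s0 and accepts (s0 ∈ Accept), but the regex does not match it → eliminate
Only (A) is consistent with the DFA.
(A) 1*(01*01*)*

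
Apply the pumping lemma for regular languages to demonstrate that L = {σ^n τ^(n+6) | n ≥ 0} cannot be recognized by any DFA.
Assume L is regular with pumping length p. Idea: pumping the σ-block breaks the fixed offset of 6.
Choose s = σ^p τ^(p+6) ∈ L. By the pumping lemma, s = xyz with |xy| ≤ p, |y| > 0, so y = σ^k with k ≥ 1. Then xy²z = σ^(p+k) τ^(p+6). For this to be in L we would need p+6 = (p+k)+6, i.e. k = 0, contradicting k ≥ 1. So xy²z ∉ L.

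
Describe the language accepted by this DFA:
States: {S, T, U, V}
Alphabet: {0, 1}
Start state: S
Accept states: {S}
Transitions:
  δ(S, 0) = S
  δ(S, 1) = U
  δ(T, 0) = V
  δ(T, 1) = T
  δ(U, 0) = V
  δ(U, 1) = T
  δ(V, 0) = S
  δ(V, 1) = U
Testing a few strings:
  '0' → accept
  '0101' → reject
  '110' → reject
  '101' → reject
State roles: S=value ≡ 0 (mod 4); T=value ≡ 3 (mod 4); U=value ≡ 1 (mod 4); V=value ≡ 2 (mod 4)
All binary strings representing a multiple of 4 (read in base 2; leading zeros allowed and ε counts as 0)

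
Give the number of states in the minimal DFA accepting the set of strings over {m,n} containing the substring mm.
By Myhill–Nerode, count the distinguishable equivalence classes: 3 classes — one per longest suffix of the input that is a prefix of 'mm' (lengths 0 through 1), plus an absorbing 'already seen mm' class.
3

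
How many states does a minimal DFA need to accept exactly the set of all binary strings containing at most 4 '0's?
By Myhill–Nerode, count the distinguishable equivalence classes: 6 classes — having seen 0, 1, …, 4, or >4 copies of '0'; counts 0 through 4 are accepting and >4 is dead.
6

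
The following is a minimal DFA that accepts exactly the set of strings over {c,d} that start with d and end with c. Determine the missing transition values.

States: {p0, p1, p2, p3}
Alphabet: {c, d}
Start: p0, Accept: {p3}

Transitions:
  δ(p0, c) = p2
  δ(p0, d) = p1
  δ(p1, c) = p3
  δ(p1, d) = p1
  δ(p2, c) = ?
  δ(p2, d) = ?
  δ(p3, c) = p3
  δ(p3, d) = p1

From the language and accept set, identify what each state tracks — p0: no input read; p1: started with d, last symbol d; p2: started with c (dead); p3: started with d, last symbol c.
Each missing δ(q, a) is the state matching the new tracked value after reading a.
δ(p2, c) = p2; δ(p2, d) = p2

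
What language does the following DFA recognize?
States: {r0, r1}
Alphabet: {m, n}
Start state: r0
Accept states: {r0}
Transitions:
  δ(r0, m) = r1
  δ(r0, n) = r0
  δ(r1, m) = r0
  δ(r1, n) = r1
Testing a few strings:
  'n' → accept
  'mmm' → reject
  'mnn' → reject
  'nm' → reject
State roles: r0=even number of m's so far; r1=odd number of m's so far
All strings over {m,n} with an even number of m's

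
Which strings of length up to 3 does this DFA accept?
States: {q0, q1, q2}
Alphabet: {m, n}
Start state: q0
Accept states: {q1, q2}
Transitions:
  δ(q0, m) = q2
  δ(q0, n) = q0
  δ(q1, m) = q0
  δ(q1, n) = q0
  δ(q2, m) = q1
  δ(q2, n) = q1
m, mm, mn, nm, nmm, nmn, nnm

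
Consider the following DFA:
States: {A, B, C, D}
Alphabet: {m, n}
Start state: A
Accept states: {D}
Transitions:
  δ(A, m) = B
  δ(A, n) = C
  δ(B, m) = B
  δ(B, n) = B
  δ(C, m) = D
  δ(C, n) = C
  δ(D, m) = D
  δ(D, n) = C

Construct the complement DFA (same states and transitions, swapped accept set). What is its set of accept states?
Complement accept states = All states \ Original accept states
= {A, B, C, D} \ {D}
{A, B, C}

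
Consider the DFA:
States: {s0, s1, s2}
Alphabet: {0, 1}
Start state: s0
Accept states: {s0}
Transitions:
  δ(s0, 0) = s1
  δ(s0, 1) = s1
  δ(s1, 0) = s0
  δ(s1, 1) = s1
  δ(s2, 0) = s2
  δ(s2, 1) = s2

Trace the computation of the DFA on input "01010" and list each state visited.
read '0': s0 → s1
  read '1': s1 → s1
  read '0': s1 → s0
  read '1': s0 → s1
  read '0': s1 → s0
s0 -> s1 -> s1 -> s0 -> s1 -> s0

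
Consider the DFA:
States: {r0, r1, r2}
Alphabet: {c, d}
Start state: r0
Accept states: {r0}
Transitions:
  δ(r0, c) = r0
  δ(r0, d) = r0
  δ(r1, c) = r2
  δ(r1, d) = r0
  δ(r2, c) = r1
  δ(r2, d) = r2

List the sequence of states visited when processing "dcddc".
read 'd': r0 → r0
  read 'c': r0 → r0
  read 'd': r0 → r0
  read 'd': r0 → r0
  read 'c': r0 → r0
r0 -> r0 -> r0 -> r0 -> r0 -> r0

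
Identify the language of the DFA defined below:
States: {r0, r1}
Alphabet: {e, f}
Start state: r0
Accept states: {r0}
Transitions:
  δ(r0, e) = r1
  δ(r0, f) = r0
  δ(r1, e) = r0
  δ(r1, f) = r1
Testing a few strings:
  'eff' → reject
  'efe' → accept
  'ef' → reject
  'e' → reject
State roles: r0=even number of e's so far; r1=odd number of e's so far
All strings over {e,f} with an even number of e's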